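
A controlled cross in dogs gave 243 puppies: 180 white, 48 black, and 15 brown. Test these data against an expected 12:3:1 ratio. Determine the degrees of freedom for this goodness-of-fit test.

2

A goodness-of-fit test with 3 phenotype classes has df = 3 − 1 = 2.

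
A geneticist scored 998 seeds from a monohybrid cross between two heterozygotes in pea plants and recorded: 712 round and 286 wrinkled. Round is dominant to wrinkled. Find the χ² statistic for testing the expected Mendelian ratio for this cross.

7.120

For a monohybrid cross between heterozygotes with complete dominance, the expected phenotypic ratio is 3:1.
Expected counts for N = 998 under a 3:1 ratio (total parts = 4):
  round: 998 × 3/4 = 748.5
  wrinkled: 998 × 1/4 = 249.5
χ² = Σ (O − E)² / E
  round: (712 − 748.5)² / 748.5 = 1.7799
  wrinkled: (286 − 249.5)² / 249.5 = 5.3397
χ² = 1.7799 + 5.3397 = 7.1196 ≈ 7.120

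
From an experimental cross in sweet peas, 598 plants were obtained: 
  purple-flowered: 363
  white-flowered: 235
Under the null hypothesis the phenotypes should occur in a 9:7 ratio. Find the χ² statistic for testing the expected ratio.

4.817

Expected counts for N = 598 under a 9:7 ratio (total parts = 16):
  purple-flowered: 598 × 9/16 = 336.375
  white-flowered: 598 × 7/16 = 261.625
χ² = Σ (O − E)² / E
  purple-flowered: (363 − 336.375)² / 336.375 = 2.1074
  white-flowered: (235 − 261.625)² / 261.625 = 2.7096
χ² = 2.1074 + 2.7096 = 4.817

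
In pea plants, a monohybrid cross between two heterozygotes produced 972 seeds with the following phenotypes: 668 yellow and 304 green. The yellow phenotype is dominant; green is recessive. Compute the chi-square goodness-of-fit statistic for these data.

20.417

For a monohybrid cross between heterozygotes with complete dominance, the expected phenotypic ratio is 3:1.
The 3:1 ratio has 4 parts, so with N = 972 the expected counts are:
  yellow: 972 × 3/4 = 729
  green: 972 × 1/4 = 243
χ² = Σ (O − E)² / E
  yellow: (668 − 729)² / 729 = 5.1043
  green: (304 − 243)² / 243 = 15.3128
χ² = 5.1043 + 15.3128 = 20.4171 ≈ 20.417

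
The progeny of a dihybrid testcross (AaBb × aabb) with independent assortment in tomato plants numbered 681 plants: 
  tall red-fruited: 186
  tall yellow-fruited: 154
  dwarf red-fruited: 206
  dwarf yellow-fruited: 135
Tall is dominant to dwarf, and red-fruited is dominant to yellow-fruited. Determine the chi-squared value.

A dihybrid testcross with independent assortment gives a 1:1:1:1 ratio.
Expected counts for N = 681 under a 1:1:1:1 ratio (total parts = 4):
  tall red-fruited: 681 × 1/4 = 170.25
  tall yellow-fruited: 681 × 1/4 = 170.25
  dwarf red-fruited: 681 × 1/4 = 170.25
  dwarf yellow-fruited: 681 × 1/4 = 170.25
χ² = Σ (O − E)² / E
  tall red-fruited: (186 − 170.25)² / 170.25 = 1.4570
  tall yellow-fruited: (154 − 170.25)² / 170.25 = 1.5510
  dwarf red-fruited: (206 − 170.25)² / 170.25 = 7.5070
  dwarf yellow-fruited: (135 − 170.25)² / 170.25 = 7.2985
χ² = 1.4570 + 1.5510 + 7.5070 + 7.2985 = 17.8135 ≈ 17.814

17.814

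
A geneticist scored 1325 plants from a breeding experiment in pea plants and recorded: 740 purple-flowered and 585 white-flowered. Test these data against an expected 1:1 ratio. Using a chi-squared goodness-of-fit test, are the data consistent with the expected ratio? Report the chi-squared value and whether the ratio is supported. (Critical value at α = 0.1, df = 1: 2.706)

18.132; not consistent

Under the 1:1 hypothesis (Σ ratio = 2, N = 1325):
  purple-flowered: 1325 × 1/2 = 662.5
  white-flowered: 1325 × 1/2 = 662.5
χ² = Σ (O − E)² / E
  purple-flowered: (740 − 662.5)² / 662.5 = 9.0660
  white-flowered: (585 − 662.5)² / 662.5 = 9.0660
χ² = 9.0660 + 9.0660 = 18.132
Degrees of freedom = 2 − 1 = 1; critical value at α = 0.1 is 2.706.
Since 18.132 > 2.706, we reject the null hypothesis — the data do not fit the 1:1 ratio.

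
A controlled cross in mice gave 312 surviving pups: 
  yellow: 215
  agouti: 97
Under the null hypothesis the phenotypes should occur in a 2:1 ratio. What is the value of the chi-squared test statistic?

0.707

Expected counts for N = 312 under a 2:1 ratio (total parts = 3):
  yellow: 312 × 2/3 = 208
  agouti: 312 × 1/3 = 104
χ² = Σ (O − E)² / E
  yellow: (215 − 208)² / 208 = 0.2356
  agouti: (97 − 104)² / 104 = 0.4712
χ² = 0.2356 + 0.4712 = 0.7068 ≈ 0.707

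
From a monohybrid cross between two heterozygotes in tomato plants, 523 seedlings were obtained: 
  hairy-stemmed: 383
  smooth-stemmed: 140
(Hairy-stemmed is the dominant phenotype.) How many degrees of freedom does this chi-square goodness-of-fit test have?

For a monohybrid cross between heterozygotes with complete dominance, the expected phenotypic ratio is 3:1.
A goodness-of-fit test with 2 phenotype classes has df = 2 − 1 = 1.

1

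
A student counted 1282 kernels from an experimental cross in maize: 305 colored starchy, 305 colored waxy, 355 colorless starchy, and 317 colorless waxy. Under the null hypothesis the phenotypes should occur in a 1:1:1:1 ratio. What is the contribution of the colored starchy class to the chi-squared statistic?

0.750

The 1:1:1:1 ratio has 4 parts, so with N = 1282 the expected counts are:
  colored starchy: 1282 × 1/4 = 320.5
  colored waxy: 1282 × 1/4 = 320.5
  colorless starchy: 1282 × 1/4 = 320.5
  colorless waxy: 1282 × 1/4 = 320.5
Contribution of colored starchy: (305 − 320.5)² / 320.5 = 0.7496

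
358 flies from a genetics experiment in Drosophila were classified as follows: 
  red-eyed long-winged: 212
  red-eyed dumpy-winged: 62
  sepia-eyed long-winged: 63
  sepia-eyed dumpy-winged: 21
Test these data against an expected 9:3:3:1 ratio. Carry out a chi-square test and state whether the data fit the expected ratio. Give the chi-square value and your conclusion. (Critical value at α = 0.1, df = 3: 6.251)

Expected counts for N = 358 under a 9:3:3:1 ratio (total parts = 16):
  red-eyed long-winged: 358 × 9/16 = 201.375
  red-eyed dumpy-winged: 358 × 3/16 = 67.125
  sepia-eyed long-winged: 358 × 3/16 = 67.125
  sepia-eyed dumpy-winged: 358 × 1/16 = 22.375
χ² = Σ (O − E)² / E
  red-eyed long-winged: (212 − 201.375)² / 201.375 = 0.5606
  red-eyed dumpy-winged: (62 − 67.125)² / 67.125 = 0.3913
  sepia-eyed long-winged: (63 − 67.125)² / 67.125 = 0.2535
  sepia-eyed dumpy-winged: (21 − 22.375)² / 22.375 = 0.0845
χ² = 0.5606 + 0.3913 + 0.2535 + 0.0845 = 1.2899 ≈ 1.290
Degrees of freedom = 4 − 1 = 3; critical value at α = 0.1 is 6.251.
Since 1.290 < 6.251, we fail to reject the null hypothesis — the data are consistent with the 9:3:3:1 ratio.

1.290; consistent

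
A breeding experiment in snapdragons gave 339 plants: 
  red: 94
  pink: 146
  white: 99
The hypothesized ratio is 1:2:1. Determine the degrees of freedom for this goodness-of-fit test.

A goodness-of-fit test with 3 phenotype classes has df = 3 − 1 = 2.

2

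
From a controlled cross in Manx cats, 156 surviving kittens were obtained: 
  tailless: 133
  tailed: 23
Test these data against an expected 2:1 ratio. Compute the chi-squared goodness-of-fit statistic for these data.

24.260

Under the 2:1 hypothesis (Σ ratio = 3, N = 156):
  tailless: 156 × 2/3 = 104
  tailed: 156 × 1/3 = 52
χ² = Σ (O − E)² / E
  tailless: (133 − 104)² / 104 = 8.0865
  tailed: (23 − 52)² / 52 = 16.1731
χ² = 8.0865 + 16.1731 = 24.2596 ≈ 24.260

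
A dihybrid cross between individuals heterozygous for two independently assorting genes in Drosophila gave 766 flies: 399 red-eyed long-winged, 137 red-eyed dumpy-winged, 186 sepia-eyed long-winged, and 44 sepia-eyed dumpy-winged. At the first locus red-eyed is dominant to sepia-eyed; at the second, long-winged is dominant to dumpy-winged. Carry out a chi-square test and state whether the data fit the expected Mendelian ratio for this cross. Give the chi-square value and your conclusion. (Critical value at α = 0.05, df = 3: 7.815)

A dihybrid F₂ with independent assortment and complete dominance at both loci gives a 9:3:3:1 phenotypic ratio.
Total ratio parts = 16. Expected numbers out of 766:
  red-eyed long-winged: 766 × 9/16 = 430.875
  red-eyed dumpy-winged: 766 × 3/16 = 143.625
  sepia-eyed long-winged: 766 × 3/16 = 143.625
  sepia-eyed dumpy-winged: 766 × 1/16 = 47.875
χ² = Σ (O − E)² / E
  red-eyed long-winged: (399 − 430.875)² / 430.875 = 2.3580
  red-eyed dumpy-winged: (137 − 143.625)² / 143.625 = 0.3056
  sepia-eyed long-winged: (186 − 143.625)² / 143.625 = 12.5023
  sepia-eyed dumpy-winged: (44 − 47.875)² / 47.875 = 0.3136
χ² = 2.3580 + 0.3056 + 12.5023 + 0.3136 = 15.4795 ≈ 15.480
Degrees of freedom = 4 − 1 = 3; critical value at α = 0.05 is 7.815.
Since 15.480 > 7.815, we reject the null hypothesis — the data do not fit the 9:3:3:1 ratio.

15.480; not consistent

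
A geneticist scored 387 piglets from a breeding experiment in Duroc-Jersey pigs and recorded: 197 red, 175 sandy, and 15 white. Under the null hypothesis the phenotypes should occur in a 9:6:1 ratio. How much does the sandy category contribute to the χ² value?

6.150

Under the 9:6:1 hypothesis (Σ ratio = 16, N = 387):
  red: 387 × 9/16 = 217.6875
  sandy: 387 × 6/16 = 145.125
  white: 387 × 1/16 = 24.1875
Contribution of sandy: (175 − 145.125)² / 145.125 = 6.1500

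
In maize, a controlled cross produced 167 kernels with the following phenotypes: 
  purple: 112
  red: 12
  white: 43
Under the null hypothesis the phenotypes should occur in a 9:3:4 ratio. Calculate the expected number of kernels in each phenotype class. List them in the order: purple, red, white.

The 9:3:4 ratio has 16 parts, so with N = 167 the expected counts are:
  purple: 167 × 9/16 = 93.9375
  red: 167 × 3/16 = 31.3125
  white: 167 × 4/16 = 41.75

93.9375, 31.3125, 41.75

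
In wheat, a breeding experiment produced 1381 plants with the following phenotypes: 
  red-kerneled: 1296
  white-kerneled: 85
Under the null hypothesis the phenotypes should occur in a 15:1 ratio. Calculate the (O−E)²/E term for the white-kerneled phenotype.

The 15:1 ratio has 16 parts, so with N = 1381 the expected counts are:
  red-kerneled: 1381 × 15/16 = 1294.6875
  white-kerneled: 1381 × 1/16 = 86.3125
Contribution of white-kerneled: (85 − 86.3125)² / 86.3125 = 0.0200

0.020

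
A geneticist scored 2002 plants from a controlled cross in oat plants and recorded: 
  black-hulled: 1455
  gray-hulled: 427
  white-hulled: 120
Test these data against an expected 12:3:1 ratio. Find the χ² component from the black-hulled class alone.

1.440

Total ratio parts = 16. Expected numbers out of 2002:
  black-hulled: 2002 × 12/16 = 1501.5
  gray-hulled: 2002 × 3/16 = 375.375
  white-hulled: 2002 × 1/16 = 125.125
Contribution of black-hulled: (1455 − 1501.5)² / 1501.5 = 1.4401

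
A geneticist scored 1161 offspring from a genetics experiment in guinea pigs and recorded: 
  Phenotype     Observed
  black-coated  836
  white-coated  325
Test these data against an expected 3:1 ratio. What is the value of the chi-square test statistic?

5.547

Total ratio parts = 4. Expected numbers out of 1161:
  black-coated: 1161 × 3/4 = 870.75
  white-coated: 1161 × 1/4 = 290.25
χ² = Σ (O − E)² / E
  black-coated: (836 − 870.75)² / 870.75 = 1.3868
  white-coated: (325 − 290.25)² / 290.25 = 4.1604
χ² = 1.3868 + 4.1604 = 5.5472 ≈ 5.547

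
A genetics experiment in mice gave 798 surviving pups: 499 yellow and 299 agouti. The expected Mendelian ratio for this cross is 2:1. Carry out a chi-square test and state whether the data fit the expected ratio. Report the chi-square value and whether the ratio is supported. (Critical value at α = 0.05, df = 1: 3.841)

Under the 2:1 hypothesis (Σ ratio = 3, N = 798):
  yellow: 798 × 2/3 = 532
  agouti: 798 × 1/3 = 266
χ² = Σ (O − E)² / E
  yellow: (499 − 532)² / 532 = 2.0470
  agouti: (299 − 266)² / 266 = 4.0940
χ² = 2.0470 + 4.0940 = 6.141
Degrees of freedom = 2 − 1 = 1; critical value at α = 0.05 is 3.841.
Since 6.141 > 3.841, we reject the null hypothesis — the data do not fit the 2:1 ratio.

6.141; not consistent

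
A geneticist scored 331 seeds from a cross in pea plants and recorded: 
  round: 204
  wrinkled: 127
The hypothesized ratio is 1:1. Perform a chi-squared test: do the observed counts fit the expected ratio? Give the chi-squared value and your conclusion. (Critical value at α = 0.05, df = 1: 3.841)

Total ratio parts = 2. Expected numbers out of 331:
  round: 331 × 1/2 = 165.5
  wrinkled: 331 × 1/2 = 165.5
χ² = Σ (O − E)² / E
  round: (204 − 165.5)² / 165.5 = 8.9562
  wrinkled: (127 − 165.5)² / 165.5 = 8.9562
χ² = 8.9562 + 8.9562 = 17.9124 ≈ 17.912
Degrees of freedom = 2 − 1 = 1; critical value at α = 0.05 is 3.841.
Since 17.912 > 3.841, we reject the null hypothesis — the data do not fit the 1:1 ratio.

17.912; not consistent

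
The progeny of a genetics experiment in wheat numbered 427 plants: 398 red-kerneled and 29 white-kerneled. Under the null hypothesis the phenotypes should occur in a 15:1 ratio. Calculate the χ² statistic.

Total ratio parts = 16. Expected numbers out of 427:
  red-kerneled: 427 × 15/16 = 400.3125
  white-kerneled: 427 × 1/16 = 26.6875
χ² = Σ (O − E)² / E
  red-kerneled: (398 − 400.3125)² / 400.3125 = 0.0134
  white-kerneled: (29 − 26.6875)² / 26.6875 = 0.2004
χ² = 0.0134 + 0.2004 = 0.2138 ≈ 0.214

0.214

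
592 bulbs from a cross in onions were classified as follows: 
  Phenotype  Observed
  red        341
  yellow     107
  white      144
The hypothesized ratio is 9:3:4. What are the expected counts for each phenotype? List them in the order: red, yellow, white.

The 9:3:4 ratio has 16 parts, so with N = 592 the expected counts are:
  red: 592 × 9/16 = 333
  yellow: 592 × 3/16 = 111
  white: 592 × 4/16 = 148

333, 111, 148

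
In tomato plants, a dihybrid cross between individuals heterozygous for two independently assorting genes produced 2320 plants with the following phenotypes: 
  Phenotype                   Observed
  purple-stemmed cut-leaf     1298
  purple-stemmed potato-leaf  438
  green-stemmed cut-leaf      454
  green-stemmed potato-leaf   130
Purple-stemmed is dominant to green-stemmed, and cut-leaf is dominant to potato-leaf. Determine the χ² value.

A dihybrid F₂ with independent assortment and complete dominance at both loci gives a 9:3:3:1 phenotypic ratio.
Total ratio parts = 16. Expected numbers out of 2320:
  purple-stemmed cut-leaf: 2320 × 9/16 = 1305
  purple-stemmed potato-leaf: 2320 × 3/16 = 435
  green-stemmed cut-leaf: 2320 × 3/16 = 435
  green-stemmed potato-leaf: 2320 × 1/16 = 145
χ² = Σ (O − E)² / E
  purple-stemmed cut-leaf: (1298 − 1305)² / 1305 = 0.0375
  purple-stemmed potato-leaf: (438 − 435)² / 435 = 0.0207
  green-stemmed cut-leaf: (454 − 435)² / 435 = 0.8299
  green-stemmed potato-leaf: (130 − 145)² / 145 = 1.5517
χ² = 0.0375 + 0.0207 + 0.8299 + 1.5517 = 2.4398 ≈ 2.440

2.440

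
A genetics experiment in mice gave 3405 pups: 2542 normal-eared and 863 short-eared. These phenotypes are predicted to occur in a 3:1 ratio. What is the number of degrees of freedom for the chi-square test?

1

A goodness-of-fit test with 2 phenotype classes has df = 2 − 1 = 1.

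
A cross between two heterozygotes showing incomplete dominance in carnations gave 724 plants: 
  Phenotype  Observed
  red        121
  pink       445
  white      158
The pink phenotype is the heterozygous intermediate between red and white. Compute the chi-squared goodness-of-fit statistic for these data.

With incomplete dominance, a heterozygote × heterozygote cross gives a 1:2:1 phenotypic ratio.
Expected counts for N = 724 under a 1:2:1 ratio (total parts = 4):
  red: 724 × 1/4 = 181
  pink: 724 × 2/4 = 362
  white: 724 × 1/4 = 181
χ² = Σ (O − E)² / E
  red: (121 − 181)² / 181 = 19.8895
  pink: (445 − 362)² / 362 = 19.0304
  white: (158 − 181)² / 181 = 2.9227
χ² = 19.8895 + 19.0304 + 2.9227 = 41.8426 ≈ 41.843

41.843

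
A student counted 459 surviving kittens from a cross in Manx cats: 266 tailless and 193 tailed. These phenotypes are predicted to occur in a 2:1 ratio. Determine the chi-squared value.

15.686

Expected counts for N = 459 under a 2:1 ratio (total parts = 3):
  tailless: 459 × 2/3 = 306
  tailed: 459 × 1/3 = 153
χ² = Σ (O − E)² / E
  tailless: (266 − 306)² / 306 = 5.2288
  tailed: (193 − 153)² / 153 = 10.4575
χ² = 5.2288 + 10.4575 = 15.6863 ≈ 15.686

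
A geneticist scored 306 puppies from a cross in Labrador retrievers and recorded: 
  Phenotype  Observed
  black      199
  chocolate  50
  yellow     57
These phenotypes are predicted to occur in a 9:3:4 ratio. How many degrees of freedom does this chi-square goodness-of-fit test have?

2

A goodness-of-fit test with 3 phenotype classes has df = 3 − 1 = 2.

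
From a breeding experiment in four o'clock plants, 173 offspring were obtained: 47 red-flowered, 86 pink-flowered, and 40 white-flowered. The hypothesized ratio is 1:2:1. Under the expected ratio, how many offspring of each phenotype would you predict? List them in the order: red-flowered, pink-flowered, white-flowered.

The 1:2:1 ratio has 4 parts, so with N = 173 the expected counts are:
  red-flowered: 173 × 1/4 = 43.25
  pink-flowered: 173 × 2/4 = 86.5
  white-flowered: 173 × 1/4 = 43.25

43.25, 86.5, 43.25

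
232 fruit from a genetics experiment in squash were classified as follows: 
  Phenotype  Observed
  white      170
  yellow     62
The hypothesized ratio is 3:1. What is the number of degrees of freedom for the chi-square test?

1

A goodness-of-fit test with 2 phenotype classes has df = 2 − 1 = 1.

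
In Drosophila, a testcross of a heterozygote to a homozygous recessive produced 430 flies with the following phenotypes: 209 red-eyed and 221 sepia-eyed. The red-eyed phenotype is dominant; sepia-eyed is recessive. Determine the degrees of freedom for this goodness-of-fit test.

1

A testcross of a heterozygote (Aa × aa) gives a 1:1 phenotypic ratio.
A goodness-of-fit test with 2 phenotype classes has df = 2 − 1 = 1.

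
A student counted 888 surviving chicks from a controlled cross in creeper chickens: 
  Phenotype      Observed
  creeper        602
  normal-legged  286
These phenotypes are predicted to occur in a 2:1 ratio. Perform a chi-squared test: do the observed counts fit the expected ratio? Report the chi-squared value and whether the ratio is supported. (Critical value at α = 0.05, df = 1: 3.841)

Under the 2:1 hypothesis (Σ ratio = 3, N = 888):
  creeper: 888 × 2/3 = 592
  normal-legged: 888 × 1/3 = 296
χ² = Σ (O − E)² / E
  creeper: (602 − 592)² / 592 = 0.1689
  normal-legged: (286 − 296)² / 296 = 0.3378
χ² = 0.1689 + 0.3378 = 0.5067 ≈ 0.507
Degrees of freedom = 2 − 1 = 1; critical value at α = 0.05 is 3.841.
Since 0.507 < 3.841, we fail to reject the null hypothesis — the data are consistent with the 2:1 ratio.

0.507; consistent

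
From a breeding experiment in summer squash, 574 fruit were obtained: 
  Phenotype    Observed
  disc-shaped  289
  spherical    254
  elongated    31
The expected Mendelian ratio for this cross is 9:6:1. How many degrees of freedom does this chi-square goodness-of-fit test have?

2

A goodness-of-fit test with 3 phenotype classes has df = 3 − 1 = 2.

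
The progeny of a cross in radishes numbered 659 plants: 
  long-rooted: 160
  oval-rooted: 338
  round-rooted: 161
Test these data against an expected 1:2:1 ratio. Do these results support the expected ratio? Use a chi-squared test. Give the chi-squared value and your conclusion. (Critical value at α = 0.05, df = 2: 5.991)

0.442; consistent

Total ratio parts = 4. Expected numbers out of 659:
  long-rooted: 659 × 1/4 = 164.75
  oval-rooted: 659 × 2/4 = 329.5
  round-rooted: 659 × 1/4 = 164.75
χ² = Σ (O − E)² / E
  long-rooted: (160 − 164.75)² / 164.75 = 0.1369
  oval-rooted: (338 − 329.5)² / 329.5 = 0.2193
  round-rooted: (161 − 164.75)² / 164.75 = 0.0854
χ² = 0.1369 + 0.2193 + 0.0854 = 0.4416 ≈ 0.442
Degrees of freedom = 3 − 1 = 2; critical value at α = 0.05 is 5.991.
Since 0.442 < 5.991, we fail to reject the null hypothesis — the data are consistent with the 1:2:1 ratio.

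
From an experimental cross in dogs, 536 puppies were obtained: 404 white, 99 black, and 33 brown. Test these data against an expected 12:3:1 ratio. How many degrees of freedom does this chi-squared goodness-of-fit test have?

A goodness-of-fit test with 3 phenotype classes has df = 3 − 1 = 2.

2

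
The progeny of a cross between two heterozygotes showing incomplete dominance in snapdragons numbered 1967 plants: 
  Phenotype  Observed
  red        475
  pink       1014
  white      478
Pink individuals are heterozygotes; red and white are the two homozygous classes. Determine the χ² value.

1.901

With incomplete dominance, a heterozygote × heterozygote cross gives a 1:2:1 phenotypic ratio.
Under the 1:2:1 hypothesis (Σ ratio = 4, N = 1967):
  red: 1967 × 1/4 = 491.75
  pink: 1967 × 2/4 = 983.5
  white: 1967 × 1/4 = 491.75
χ² = Σ (O − E)² / E
  red: (475 − 491.75)² / 491.75 = 0.5705
  pink: (1014 − 983.5)² / 983.5 = 0.9459
  white: (478 − 491.75)² / 491.75 = 0.3845
χ² = 0.5705 + 0.9459 + 0.3845 = 1.9009 ≈ 1.901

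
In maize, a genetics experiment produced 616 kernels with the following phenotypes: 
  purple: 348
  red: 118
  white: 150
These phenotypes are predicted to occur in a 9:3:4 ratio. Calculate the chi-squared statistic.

Total ratio parts = 16. Expected numbers out of 616:
  purple: 616 × 9/16 = 346.5
  red: 616 × 3/16 = 115.5
  white: 616 × 4/16 = 154
χ² = Σ (O − E)² / E
  purple: (348 − 346.5)² / 346.5 = 0.0065
  red: (118 − 115.5)² / 115.5 = 0.0541
  white: (150 − 154)² / 154 = 0.1039
χ² = 0.0065 + 0.0541 + 0.1039 = 0.1645 ≈ 0.165

0.165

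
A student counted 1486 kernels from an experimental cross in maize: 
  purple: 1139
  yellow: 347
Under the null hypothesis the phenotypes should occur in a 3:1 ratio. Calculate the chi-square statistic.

Total ratio parts = 4. Expected numbers out of 1486:
  purple: 1486 × 3/4 = 1114.5
  yellow: 1486 × 1/4 = 371.5
χ² = Σ (O − E)² / E
  purple: (1139 − 1114.5)² / 1114.5 = 0.5386
  yellow: (347 − 371.5)² / 371.5 = 1.6157
χ² = 0.5386 + 1.6157 = 2.1543 ≈ 2.154

2.154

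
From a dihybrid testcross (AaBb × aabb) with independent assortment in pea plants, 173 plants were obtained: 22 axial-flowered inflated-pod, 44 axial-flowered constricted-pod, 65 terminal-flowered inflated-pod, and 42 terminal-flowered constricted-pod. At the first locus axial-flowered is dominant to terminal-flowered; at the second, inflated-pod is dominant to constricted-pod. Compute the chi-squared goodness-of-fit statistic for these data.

A dihybrid testcross with independent assortment gives a 1:1:1:1 ratio.
Under the 1:1:1:1 hypothesis (Σ ratio = 4, N = 173):
  axial-flowered inflated-pod: 173 × 1/4 = 43.25
  axial-flowered constricted-pod: 173 × 1/4 = 43.25
  terminal-flowered inflated-pod: 173 × 1/4 = 43.25
  terminal-flowered constricted-pod: 173 × 1/4 = 43.25
χ² = Σ (O − E)² / E
  axial-flowered inflated-pod: (22 − 43.25)² / 43.25 = 10.4408
  axial-flowered constricted-pod: (44 − 43.25)² / 43.25 = 0.0130
  terminal-flowered inflated-pod: (65 − 43.25)² / 43.25 = 10.9379
  terminal-flowered constricted-pod: (42 − 43.25)² / 43.25 = 0.0361
χ² = 10.4408 + 0.0130 + 10.9379 + 0.0361 = 21.4278 ≈ 21.428

21.428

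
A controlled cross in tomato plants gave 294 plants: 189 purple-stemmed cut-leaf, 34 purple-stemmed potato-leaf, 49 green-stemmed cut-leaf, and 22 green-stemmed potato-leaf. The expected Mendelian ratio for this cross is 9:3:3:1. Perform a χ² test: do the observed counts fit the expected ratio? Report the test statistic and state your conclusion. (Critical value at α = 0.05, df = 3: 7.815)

The 9:3:3:1 ratio has 16 parts, so with N = 294 the expected counts are:
  purple-stemmed cut-leaf: 294 × 9/16 = 165.375
  purple-stemmed potato-leaf: 294 × 3/16 = 55.125
  green-stemmed cut-leaf: 294 × 3/16 = 55.125
  green-stemmed potato-leaf: 294 × 1/16 = 18.375
χ² = Σ (O − E)² / E
  purple-stemmed cut-leaf: (189 − 165.375)² / 165.375 = 3.3750
  purple-stemmed potato-leaf: (34 − 55.125)² / 55.125 = 8.0955
  green-stemmed cut-leaf: (49 − 55.125)² / 55.125 = 0.6806
  green-stemmed potato-leaf: (22 − 18.375)² / 18.375 = 0.7151
χ² = 3.3750 + 8.0955 + 0.6806 + 0.7151 = 12.8662 ≈ 12.866
Degrees of freedom = 4 − 1 = 3; critical value at α = 0.05 is 7.815.
Since 12.866 > 7.815, we reject the null hypothesis — the data do not fit the 9:3:3:1 ratio.

12.866; not consistent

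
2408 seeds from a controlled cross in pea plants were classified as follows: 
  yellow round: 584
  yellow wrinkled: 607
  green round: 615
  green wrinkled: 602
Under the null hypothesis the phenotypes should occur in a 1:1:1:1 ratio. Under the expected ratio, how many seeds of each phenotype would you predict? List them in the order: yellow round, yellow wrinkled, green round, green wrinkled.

602, 602, 602, 602

Under the 1:1:1:1 hypothesis (Σ ratio = 4, N = 2408):
  yellow round: 2408 × 1/4 = 602
  yellow wrinkled: 2408 × 1/4 = 602
  green round: 2408 × 1/4 = 602
  green wrinkled: 2408 × 1/4 = 602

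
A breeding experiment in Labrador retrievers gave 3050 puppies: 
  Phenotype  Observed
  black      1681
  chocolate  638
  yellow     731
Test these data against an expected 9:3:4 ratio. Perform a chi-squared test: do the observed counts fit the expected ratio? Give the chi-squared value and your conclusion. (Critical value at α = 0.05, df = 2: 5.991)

9.646; not consistent

The 9:3:4 ratio has 16 parts, so with N = 3050 the expected counts are:
  black: 3050 × 9/16 = 1715.625
  chocolate: 3050 × 3/16 = 571.875
  yellow: 3050 × 4/16 = 762.5
χ² = Σ (O − E)² / E
  black: (1681 − 1715.625)² / 1715.625 = 0.6988
  chocolate: (638 − 571.875)² / 571.875 = 7.6459
  yellow: (731 − 762.5)² / 762.5 = 1.3013
χ² = 0.6988 + 7.6459 + 1.3013 = 9.646
Degrees of freedom = 3 − 1 = 2; critical value at α = 0.05 is 5.991.
Since 9.646 > 5.991, we reject the null hypothesis — the data do not fit the 9:3:4 ratio.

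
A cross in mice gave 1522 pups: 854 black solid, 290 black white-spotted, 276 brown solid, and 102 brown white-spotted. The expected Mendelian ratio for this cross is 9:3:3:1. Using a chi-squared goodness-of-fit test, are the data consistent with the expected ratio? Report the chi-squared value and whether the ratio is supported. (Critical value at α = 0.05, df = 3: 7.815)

The 9:3:3:1 ratio has 16 parts, so with N = 1522 the expected counts are:
  black solid: 1522 × 9/16 = 856.125
  black white-spotted: 1522 × 3/16 = 285.375
  brown solid: 1522 × 3/16 = 285.375
  brown white-spotted: 1522 × 1/16 = 95.125
χ² = Σ (O − E)² / E
  black solid: (854 − 856.125)² / 856.125 = 0.0053
  black white-spotted: (290 − 285.375)² / 285.375 = 0.0750
  brown solid: (276 − 285.375)² / 285.375 = 0.3080
  brown white-spotted: (102 − 95.125)² / 95.125 = 0.4969
χ² = 0.0053 + 0.0750 + 0.3080 + 0.4969 = 0.8852 ≈ 0.885
Degrees of freedom = 4 − 1 = 3; critical value at α = 0.05 is 7.815.
Since 0.885 < 7.815, we fail to reject the null hypothesis — the data are consistent with the 9:3:3:1 ratio.

0.885; consistent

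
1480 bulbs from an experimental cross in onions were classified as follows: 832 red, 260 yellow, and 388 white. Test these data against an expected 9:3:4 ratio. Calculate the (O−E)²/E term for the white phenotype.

0.876

The 9:3:4 ratio has 16 parts, so with N = 1480 the expected counts are:
  red: 1480 × 9/16 = 832.5
  yellow: 1480 × 3/16 = 277.5
  white: 1480 × 4/16 = 370
Contribution of white: (388 − 370)² / 370 = 0.8757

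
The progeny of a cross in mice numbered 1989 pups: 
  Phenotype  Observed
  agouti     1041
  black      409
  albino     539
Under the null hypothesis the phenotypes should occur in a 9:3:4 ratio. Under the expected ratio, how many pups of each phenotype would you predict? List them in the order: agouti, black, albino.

Expected counts for N = 1989 under a 9:3:4 ratio (total parts = 16):
  agouti: 1989 × 9/16 = 1118.8125
  black: 1989 × 3/16 = 372.9375
  albino: 1989 × 4/16 = 497.25

1118.8125, 372.9375, 497.25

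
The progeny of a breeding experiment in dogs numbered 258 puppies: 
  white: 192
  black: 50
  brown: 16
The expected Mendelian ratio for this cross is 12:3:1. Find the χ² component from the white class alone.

Total ratio parts = 16. Expected numbers out of 258:
  white: 258 × 12/16 = 193.5
  black: 258 × 3/16 = 48.375
  brown: 258 × 1/16 = 16.125
Contribution of white: (192 − 193.5)² / 193.5 = 0.0116

0.012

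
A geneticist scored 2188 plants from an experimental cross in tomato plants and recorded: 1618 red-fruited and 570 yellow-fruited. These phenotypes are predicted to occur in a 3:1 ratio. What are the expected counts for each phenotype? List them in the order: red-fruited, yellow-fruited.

1641, 547

Total ratio parts = 4. Expected numbers out of 2188:
  red-fruited: 2188 × 3/4 = 1641
  yellow-fruited: 2188 × 1/4 = 547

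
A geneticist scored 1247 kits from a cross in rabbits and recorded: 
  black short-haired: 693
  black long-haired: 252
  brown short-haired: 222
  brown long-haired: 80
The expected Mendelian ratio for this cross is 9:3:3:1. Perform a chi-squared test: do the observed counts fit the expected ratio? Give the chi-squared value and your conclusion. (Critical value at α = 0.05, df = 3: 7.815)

Under the 9:3:3:1 hypothesis (Σ ratio = 16, N = 1247):
  black short-haired: 1247 × 9/16 = 701.4375
  black long-haired: 1247 × 3/16 = 233.8125
  brown short-haired: 1247 × 3/16 = 233.8125
  brown long-haired: 1247 × 1/16 = 77.9375
χ² = Σ (O − E)² / E
  black short-haired: (693 − 701.4375)² / 701.4375 = 0.1015
  black long-haired: (252 − 233.8125)² / 233.8125 = 1.4147
  brown short-haired: (222 − 233.8125)² / 233.8125 = 0.5968
  brown long-haired: (80 − 77.9375)² / 77.9375 = 0.0546
χ² = 0.1015 + 1.4147 + 0.5968 + 0.0546 = 2.1676 ≈ 2.168
Degrees of freedom = 4 − 1 = 3; critical value at α = 0.05 is 7.815.
Since 2.168 < 7.815, we fail to reject the null hypothesis — the data are consistent with the 9:3:3:1 ratio.

2.168; consistent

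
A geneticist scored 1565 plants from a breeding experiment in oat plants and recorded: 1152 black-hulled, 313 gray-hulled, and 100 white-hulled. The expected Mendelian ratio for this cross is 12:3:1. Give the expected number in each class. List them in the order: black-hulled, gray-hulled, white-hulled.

1173.75, 293.4375, 97.8125

The 12:3:1 ratio has 16 parts, so with N = 1565 the expected counts are:
  black-hulled: 1565 × 12/16 = 1173.75
  gray-hulled: 1565 × 3/16 = 293.4375
  white-hulled: 1565 × 1/16 = 97.8125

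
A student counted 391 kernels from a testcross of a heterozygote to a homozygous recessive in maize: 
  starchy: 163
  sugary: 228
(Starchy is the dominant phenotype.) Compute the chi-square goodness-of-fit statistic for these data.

A testcross of a heterozygote (Aa × aa) gives a 1:1 phenotypic ratio.
Total ratio parts = 2. Expected numbers out of 391:
  starchy: 391 × 1/2 = 195.5
  sugary: 391 × 1/2 = 195.5
χ² = Σ (O − E)² / E
  starchy: (163 − 195.5)² / 195.5 = 5.4028
  sugary: (228 − 195.5)² / 195.5 = 5.4028
χ² = 5.4028 + 5.4028 = 10.8056 ≈ 10.806

10.806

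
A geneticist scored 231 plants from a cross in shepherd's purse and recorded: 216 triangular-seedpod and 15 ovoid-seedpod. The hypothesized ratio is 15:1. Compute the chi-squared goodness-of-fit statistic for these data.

Total ratio parts = 16. Expected numbers out of 231:
  triangular-seedpod: 231 × 15/16 = 216.5625
  ovoid-seedpod: 231 × 1/16 = 14.4375
χ² = Σ (O − E)² / E
  triangular-seedpod: (216 − 216.5625)² / 216.5625 = 0.0015
  ovoid-seedpod: (15 − 14.4375)² / 14.4375 = 0.0219
χ² = 0.0015 + 0.0219 = 0.0234 ≈ 0.023

0.023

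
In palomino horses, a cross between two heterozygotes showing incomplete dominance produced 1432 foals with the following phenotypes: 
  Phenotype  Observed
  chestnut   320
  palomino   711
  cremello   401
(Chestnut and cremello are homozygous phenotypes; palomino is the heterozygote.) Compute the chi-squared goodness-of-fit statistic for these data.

9.233

With incomplete dominance, a heterozygote × heterozygote cross gives a 1:2:1 phenotypic ratio.
Under the 1:2:1 hypothesis (Σ ratio = 4, N = 1432):
  chestnut: 1432 × 1/4 = 358
  palomino: 1432 × 2/4 = 716
  cremello: 1432 × 1/4 = 358
χ² = Σ (O − E)² / E
  chestnut: (320 − 358)² / 358 = 4.0335
  palomino: (711 − 716)² / 716 = 0.0349
  cremello: (401 − 358)² / 358 = 5.1648
χ² = 4.0335 + 0.0349 + 5.1648 = 9.2332 ≈ 9.233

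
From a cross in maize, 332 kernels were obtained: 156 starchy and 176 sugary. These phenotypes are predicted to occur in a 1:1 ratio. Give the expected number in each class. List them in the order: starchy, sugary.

Under the 1:1 hypothesis (Σ ratio = 2, N = 332):
  starchy: 332 × 1/2 = 166
  sugary: 332 × 1/2 = 166

166, 166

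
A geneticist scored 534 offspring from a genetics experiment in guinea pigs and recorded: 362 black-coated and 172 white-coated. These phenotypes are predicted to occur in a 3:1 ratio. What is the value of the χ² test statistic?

Expected counts for N = 534 under a 3:1 ratio (total parts = 4):
  black-coated: 534 × 3/4 = 400.5
  white-coated: 534 × 1/4 = 133.5
χ² = Σ (O − E)² / E
  black-coated: (362 − 400.5)² / 400.5 = 3.7010
  white-coated: (172 − 133.5)² / 133.5 = 11.1030
χ² = 3.7010 + 11.1030 = 14.804

14.804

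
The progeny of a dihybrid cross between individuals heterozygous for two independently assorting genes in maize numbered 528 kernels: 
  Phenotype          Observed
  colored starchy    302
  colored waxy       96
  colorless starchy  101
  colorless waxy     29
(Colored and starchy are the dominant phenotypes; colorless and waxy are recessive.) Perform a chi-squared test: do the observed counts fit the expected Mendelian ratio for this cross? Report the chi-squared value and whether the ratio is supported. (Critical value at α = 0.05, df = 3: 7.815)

0.700; consistent

A dihybrid F₂ with independent assortment and complete dominance at both loci gives a 9:3:3:1 phenotypic ratio.
Expected counts for N = 528 under a 9:3:3:1 ratio (total parts = 16):
  colored starchy: 528 × 9/16 = 297
  colored waxy: 528 × 3/16 = 99
  colorless starchy: 528 × 3/16 = 99
  colorless waxy: 528 × 1/16 = 33
χ² = Σ (O − E)² / E
  colored starchy: (302 − 297)² / 297 = 0.0842
  colored waxy: (96 − 99)² / 99 = 0.0909
  colorless starchy: (101 − 99)² / 99 = 0.0404
  colorless waxy: (29 − 33)² / 33 = 0.4848
χ² = 0.0842 + 0.0909 + 0.0404 + 0.4848 = 0.7003 ≈ 0.700
Degrees of freedom = 4 − 1 = 3; critical value at α = 0.05 is 7.815.
Since 0.700 < 7.815, we fail to reject the null hypothesis — the data are consistent with the 9:3:3:1 ratio.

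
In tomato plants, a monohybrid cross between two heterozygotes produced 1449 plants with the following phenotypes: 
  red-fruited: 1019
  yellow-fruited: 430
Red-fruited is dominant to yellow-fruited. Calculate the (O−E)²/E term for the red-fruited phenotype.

For a monohybrid cross between heterozygotes with complete dominance, the expected phenotypic ratio is 3:1.
The 3:1 ratio has 4 parts, so with N = 1449 the expected counts are:
  red-fruited: 1449 × 3/4 = 1086.75
  yellow-fruited: 1449 × 1/4 = 362.25
Contribution of red-fruited: (1019 − 1086.75)² / 1086.75 = 4.2237

4.224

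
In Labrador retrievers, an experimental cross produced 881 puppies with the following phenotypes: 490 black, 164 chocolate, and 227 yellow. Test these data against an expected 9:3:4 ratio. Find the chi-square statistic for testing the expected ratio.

Under the 9:3:4 hypothesis (Σ ratio = 16, N = 881):
  black: 881 × 9/16 = 495.5625
  chocolate: 881 × 3/16 = 165.1875
  yellow: 881 × 4/16 = 220.25
χ² = Σ (O − E)² / E
  black: (490 − 495.5625)² / 495.5625 = 0.0624
  chocolate: (164 − 165.1875)² / 165.1875 = 0.0085
  yellow: (227 − 220.25)² / 220.25 = 0.2069
χ² = 0.0624 + 0.0085 + 0.2069 = 0.2778 ≈ 0.278

0.278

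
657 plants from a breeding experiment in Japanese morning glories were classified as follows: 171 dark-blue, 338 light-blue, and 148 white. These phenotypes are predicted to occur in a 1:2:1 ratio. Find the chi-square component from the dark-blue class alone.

0.277

Under the 1:2:1 hypothesis (Σ ratio = 4, N = 657):
  dark-blue: 657 × 1/4 = 164.25
  light-blue: 657 × 2/4 = 328.5
  white: 657 × 1/4 = 164.25
Contribution of dark-blue: (171 − 164.25)² / 164.25 = 0.2774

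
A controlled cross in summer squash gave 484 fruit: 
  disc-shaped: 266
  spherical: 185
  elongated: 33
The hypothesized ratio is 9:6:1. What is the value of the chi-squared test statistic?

0.461

The 9:6:1 ratio has 16 parts, so with N = 484 the expected counts are:
  disc-shaped: 484 × 9/16 = 272.25
  spherical: 484 × 6/16 = 181.5
  elongated: 484 × 1/16 = 30.25
χ² = Σ (O − E)² / E
  disc-shaped: (266 − 272.25)² / 272.25 = 0.1435
  spherical: (185 − 181.5)² / 181.5 = 0.0675
  elongated: (33 − 30.25)² / 30.25 = 0.2500
χ² = 0.1435 + 0.0675 + 0.2500 = 0.461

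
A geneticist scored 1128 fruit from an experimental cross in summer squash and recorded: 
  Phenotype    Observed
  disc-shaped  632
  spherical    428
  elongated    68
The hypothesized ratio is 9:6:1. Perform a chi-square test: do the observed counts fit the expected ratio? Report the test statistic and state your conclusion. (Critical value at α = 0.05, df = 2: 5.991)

The 9:6:1 ratio has 16 parts, so with N = 1128 the expected counts are:
  disc-shaped: 1128 × 9/16 = 634.5
  spherical: 1128 × 6/16 = 423
  elongated: 1128 × 1/16 = 70.5
χ² = Σ (O − E)² / E
  disc-shaped: (632 − 634.5)² / 634.5 = 0.0099
  spherical: (428 − 423)² / 423 = 0.0591
  elongated: (68 − 70.5)² / 70.5 = 0.0887
χ² = 0.0099 + 0.0591 + 0.0887 = 0.1577 ≈ 0.158
Degrees of freedom = 3 − 1 = 2; critical value at α = 0.05 is 5.991.
Since 0.158 < 5.991, we fail to reject the null hypothesis — the data are consistent with the 9:6:1 ratio.

0.158; consistent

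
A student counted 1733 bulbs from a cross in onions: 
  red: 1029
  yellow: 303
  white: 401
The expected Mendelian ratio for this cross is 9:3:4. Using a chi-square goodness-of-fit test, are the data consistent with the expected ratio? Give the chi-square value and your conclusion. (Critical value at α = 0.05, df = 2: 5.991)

6.894; not consistent

The 9:3:4 ratio has 16 parts, so with N = 1733 the expected counts are:
  red: 1733 × 9/16 = 974.8125
  yellow: 1733 × 3/16 = 324.9375
  white: 1733 × 4/16 = 433.25
χ² = Σ (O − E)² / E
  red: (1029 − 974.8125)² / 974.8125 = 3.0122
  yellow: (303 − 324.9375)² / 324.9375 = 1.4811
  white: (401 − 433.25)² / 433.25 = 2.4006
χ² = 3.0122 + 1.4811 + 2.4006 = 6.8939 ≈ 6.894
Degrees of freedom = 3 − 1 = 2; critical value at α = 0.05 is 5.991.
Since 6.894 > 5.991, we reject the null hypothesis — the data do not fit the 9:3:4 ratio.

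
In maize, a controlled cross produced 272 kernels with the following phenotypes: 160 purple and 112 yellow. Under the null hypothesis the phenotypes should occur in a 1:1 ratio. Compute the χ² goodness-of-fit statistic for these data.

Total ratio parts = 2. Expected numbers out of 272:
  purple: 272 × 1/2 = 136
  yellow: 272 × 1/2 = 136
χ² = Σ (O − E)² / E
  purple: (160 − 136)² / 136 = 4.2353
  yellow: (112 − 136)² / 136 = 4.2353
χ² = 4.2353 + 4.2353 = 8.4706 ≈ 8.471

8.471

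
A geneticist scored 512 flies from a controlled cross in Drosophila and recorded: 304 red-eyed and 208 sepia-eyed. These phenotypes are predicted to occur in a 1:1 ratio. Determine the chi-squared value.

Under the 1:1 hypothesis (Σ ratio = 2, N = 512):
  red-eyed: 512 × 1/2 = 256
  sepia-eyed: 512 × 1/2 = 256
χ² = Σ (O − E)² / E
  red-eyed: (304 − 256)² / 256 = 9.0000
  sepia-eyed: (208 − 256)² / 256 = 9.0000
χ² = 9.0000 + 9.0000 = 18.000

18.000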